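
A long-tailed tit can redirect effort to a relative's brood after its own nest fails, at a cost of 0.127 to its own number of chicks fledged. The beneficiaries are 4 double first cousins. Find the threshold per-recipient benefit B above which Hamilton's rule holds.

r to a double first cousin = 1/4 (double first cousins share both grandparent pairs — four paths of length 4: r = 4·(1/2)^4 = 1/4).
Hamilton's rule with n recipients of equal r: n·r·B > C, so B > C/(n·r) = 0.127/(4·0.25) = 0.127.

0.127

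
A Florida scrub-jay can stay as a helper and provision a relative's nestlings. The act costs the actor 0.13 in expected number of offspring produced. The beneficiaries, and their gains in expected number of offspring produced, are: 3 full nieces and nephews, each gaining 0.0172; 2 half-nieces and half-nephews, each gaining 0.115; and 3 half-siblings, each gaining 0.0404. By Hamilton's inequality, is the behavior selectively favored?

Hamilton's rule: the trait is favored when the sum of r·B over every recipient exceeds the actor's cost C.
r to a full niece or nephew = 1/4 (full aunt/uncle↔niece/nephew: two paths of length 3 through the shared grandparent pair: r = 2·(1/2)^3 = 1/4).
r to a half-niece or half-nephew = 1/8 (half-aunt/uncle↔niece/nephew: one path of length 3: r = (1/2)^3 = 1/8).
r to a half-sibling = 0.25 (half-sibs share one parent — one path of length 2: r = (1/2)^2 = 1/4).
Summing one r·B term per recipient: 3·0.25·0.0172 + 2·0.125·0.115 + 3·0.25·0.0404 = 0.07195.
0.07195 < 0.13: the indirect benefit is less than the cost.

No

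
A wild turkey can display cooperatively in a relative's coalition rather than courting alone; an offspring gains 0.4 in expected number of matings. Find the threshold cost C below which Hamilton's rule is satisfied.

0.2

r to an offspring = 1/2 (one parent–offspring link: r = (1/2)^1 = 1/2).
Hamilton's rule: n·r·B > C, so the trait is favored while C < n·r·B = 1·0.5·0.4 = 0.2.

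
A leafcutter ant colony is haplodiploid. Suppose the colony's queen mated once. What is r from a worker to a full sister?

0.75

Haplodiploid full sisters inherit their father's entire haploid genome identically (contributing 1/2) and on average half of their mother's contribution (1/2 · 1/2 = 1/4); r = 1/2 + 1/4 = 3/4.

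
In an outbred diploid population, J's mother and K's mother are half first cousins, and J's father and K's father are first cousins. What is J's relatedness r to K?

0.046875

Relatedness sums over independent paths through distinct common ancestors.
J and K are related in two ways: half second cousins through their mothers (r = 1/64) and second cousins through their fathers (r = 1/32).
r = 1/64 + 1/32 = 0.046875.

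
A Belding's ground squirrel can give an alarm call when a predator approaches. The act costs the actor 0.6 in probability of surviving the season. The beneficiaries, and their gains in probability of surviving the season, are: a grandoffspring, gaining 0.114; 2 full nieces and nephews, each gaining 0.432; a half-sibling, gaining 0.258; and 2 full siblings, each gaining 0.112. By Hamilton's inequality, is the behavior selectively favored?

No

Hamilton's rule: the trait is favored when the sum of r·B over every recipient exceeds the actor's cost C.
r to a grandoffspring = 1/4 (two parent–offspring links: r = (1/2)^2 = 1/4).
r to a full niece or nephew = 1/4 (full aunt/uncle↔niece/nephew: two paths of length 3 through the shared grandparent pair: r = 2·(1/2)^3 = 1/4).
r to a half-sibling = 0.25 (half-sibs share one parent — one path of length 2: r = (1/2)^2 = 1/4).
r to a full sibling = 0.5 (full sibs share both parents — two paths of length 2: r = 2·(1/2)^2 = 1/2).
Summing one r·B term per recipient: 1·0.25·0.114 + 2·0.25·0.432 + 1·0.25·0.258 + 2·0.5·0.112 = 0.421.
0.421 < 0.6: the indirect benefit is less than the cost.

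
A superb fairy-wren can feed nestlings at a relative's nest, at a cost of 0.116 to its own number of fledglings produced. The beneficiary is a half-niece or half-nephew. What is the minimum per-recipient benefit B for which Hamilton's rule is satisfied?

r to a half-niece or half-nephew = 0.125 (half-aunt/uncle↔niece/nephew: one path of length 3: r = (1/2)^3 = 1/8).
Hamilton's rule with n recipients of equal r: n·r·B > C, so B > C/(n·r) = 0.116/(1·0.125) = 0.928.

0.928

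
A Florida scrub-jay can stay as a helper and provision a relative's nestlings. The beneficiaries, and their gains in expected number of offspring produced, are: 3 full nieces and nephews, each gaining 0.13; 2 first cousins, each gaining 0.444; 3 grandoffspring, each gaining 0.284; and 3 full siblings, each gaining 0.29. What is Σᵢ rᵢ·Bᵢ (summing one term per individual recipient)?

0.8565

r to a full niece or nephew = 0.25 (full aunt/uncle↔niece/nephew: two paths of length 3 through the shared grandparent pair: r = 2·(1/2)^3 = 1/4).
r to a first cousin = 1/8 (first cousins share one grandparent pair — two paths of length 4: r = 2·(1/2)^4 = 1/8).
r to a grandoffspring = 0.25 (two parent–offspring links: r = (1/2)^2 = 1/4).
r to a full sibling = 0.5 (full sibs share both parents — two paths of length 2: r = 2·(1/2)^2 = 1/2).
Summing one r·B term per recipient: 3·0.25·0.13 + 2·0.125·0.444 + 3·0.25·0.284 + 3·0.5·0.29 = 0.8565.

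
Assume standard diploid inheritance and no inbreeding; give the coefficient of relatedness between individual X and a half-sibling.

Half-sibs share one parent — one path of length 2: r = (1/2)^2 = 1/4.

0.25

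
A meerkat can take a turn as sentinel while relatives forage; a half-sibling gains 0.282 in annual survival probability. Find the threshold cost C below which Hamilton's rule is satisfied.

r to a half-sibling = 0.25 (half-sibs share one parent — one path of length 2: r = (1/2)^2 = 1/4).
Hamilton's rule: n·r·B > C, so the trait is favored while C < n·r·B = 1·0.25·0.282 = 0.0705.

0.0705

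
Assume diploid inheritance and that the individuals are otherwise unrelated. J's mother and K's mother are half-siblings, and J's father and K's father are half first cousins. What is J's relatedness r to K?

Independent pedigree routes through distinct common ancestors add.
J and K are related in two ways: half first cousins through their mothers (r = 1/16) and half second cousins through their fathers (r = 1/64).
r = 1/16 + 1/64 = 0.078125.

0.078125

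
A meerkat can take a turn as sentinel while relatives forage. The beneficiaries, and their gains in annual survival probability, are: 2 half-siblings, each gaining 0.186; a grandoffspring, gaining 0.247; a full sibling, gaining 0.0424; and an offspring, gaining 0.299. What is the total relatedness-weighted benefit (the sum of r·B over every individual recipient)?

0.32545

r to a half-sibling = 0.25 (half-sibs share one parent — one path of length 2: r = (1/2)^2 = 1/4).
r to a grandoffspring = 0.25 (two parent–offspring links: r = (1/2)^2 = 1/4).
r to a full sibling = 0.5 (full sibs share both parents — two paths of length 2: r = 2·(1/2)^2 = 1/2).
r to an offspring = 1/2 (one parent–offspring link: r = (1/2)^1 = 1/2).
Summing one r·B term per recipient: 2·0.25·0.186 + 1·0.25·0.247 + 1·0.5·0.0424 + 1·0.5·0.299 = 0.32545.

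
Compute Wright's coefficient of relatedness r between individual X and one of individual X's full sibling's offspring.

0.25

Each parent–offspring link contributes a factor of 1/2, and independent paths through distinct common ancestors add.
Full aunt/uncle↔niece/nephew: two paths of length 3 through the shared grandparent pair: r = 2·(1/2)^3 = 1/4.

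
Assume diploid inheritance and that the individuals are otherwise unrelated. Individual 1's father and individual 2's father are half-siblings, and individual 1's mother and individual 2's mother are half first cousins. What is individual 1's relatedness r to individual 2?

0.078125

With two independent routes of shared ancestry, r is the sum of the two contributions.
Individual 1 and individual 2 are related in two ways: half first cousins through their fathers (r = 1/16) and half second cousins through their mothers (r = 1/64).
r = 1/16 + 1/64 = 5/64 = 0.078125.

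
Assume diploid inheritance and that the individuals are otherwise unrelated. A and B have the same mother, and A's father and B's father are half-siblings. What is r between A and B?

With two independent routes of shared ancestry, r is the sum of the two contributions.
A and B are related in two ways: half-sibs through their shared mother (r = 1/4) and half first cousins through their fathers (r = 1/16).
r = 1/4 + 1/16 = 0.3125.

0.3125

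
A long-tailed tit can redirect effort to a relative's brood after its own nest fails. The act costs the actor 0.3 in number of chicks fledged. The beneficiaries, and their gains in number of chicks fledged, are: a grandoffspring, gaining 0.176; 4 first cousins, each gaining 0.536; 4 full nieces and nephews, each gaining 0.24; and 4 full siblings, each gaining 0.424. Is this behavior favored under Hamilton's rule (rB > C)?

Yes

Hamilton's rule: the trait is favored when the sum of r·B over every recipient exceeds the actor's cost C.
r to a grandoffspring = 1/4 (two parent–offspring links: r = (1/2)^2 = 1/4).
r to a first cousin = 0.125 (first cousins share one grandparent pair — two paths of length 4: r = 2·(1/2)^4 = 1/8).
r to a full niece or nephew = 0.25 (full aunt/uncle↔niece/nephew: two paths of length 3 through the shared grandparent pair: r = 2·(1/2)^3 = 1/4).
r to a full sibling = 1/2 (full sibs share both parents — two paths of length 2: r = 2·(1/2)^2 = 1/2).
Summing one r·B term per recipient: 1·0.25·0.176 + 4·0.125·0.536 + 4·0.25·0.24 + 4·0.5·0.424 = 1.4.
1.4 > 0.3: the indirect benefit exceeds the cost.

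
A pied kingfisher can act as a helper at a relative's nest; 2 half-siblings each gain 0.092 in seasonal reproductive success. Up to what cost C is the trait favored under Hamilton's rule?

0.046

r to a half-sibling = 0.25 (half-sibs share one parent — one path of length 2: r = (1/2)^2 = 1/4).
Hamilton's rule: n·r·B > C, so the trait is favored while C < n·r·B = 2·0.25·0.092 = 0.046.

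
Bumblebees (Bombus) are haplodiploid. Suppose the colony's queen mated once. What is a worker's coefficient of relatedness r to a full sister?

Haplodiploid full sisters inherit their father's entire haploid genome identically (contributing 1/2) and on average half of their mother's contribution (1/2 · 1/2 = 1/4); r = 1/2 + 1/4 = 3/4.

0.75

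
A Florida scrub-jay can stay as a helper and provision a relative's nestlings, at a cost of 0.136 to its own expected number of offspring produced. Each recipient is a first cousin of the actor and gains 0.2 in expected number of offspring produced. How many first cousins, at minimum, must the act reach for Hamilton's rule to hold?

6

r to a first cousin = 1/8 (first cousins share one grandparent pair — two paths of length 4: r = 2·(1/2)^4 = 1/8).
Hamilton's rule: n·r·B > C  ⇒  n > C/(r·B) = 0.136/(0.125·0.2) = 5.44.
The smallest integer exceeding 5.44 is 6.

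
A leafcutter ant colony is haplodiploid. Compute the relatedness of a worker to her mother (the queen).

0.5

One meiotic link between diploid queen and diploid daughter: r = 1/2.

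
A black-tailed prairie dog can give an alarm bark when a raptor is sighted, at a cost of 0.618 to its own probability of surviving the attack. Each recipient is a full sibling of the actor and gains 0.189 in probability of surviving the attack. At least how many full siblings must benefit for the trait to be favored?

7

r to a full sibling = 0.5 (full sibs share both parents — two paths of length 2: r = 2·(1/2)^2 = 1/2).
Hamilton's rule: n·r·B > C  ⇒  n > C/(r·B) = 0.618/(0.5·0.189) = 6.54.
The smallest integer exceeding 6.54 is 7.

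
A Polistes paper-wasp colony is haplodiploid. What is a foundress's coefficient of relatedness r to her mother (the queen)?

0.5

One meiotic link between diploid queen and diploid daughter: r = 1/2.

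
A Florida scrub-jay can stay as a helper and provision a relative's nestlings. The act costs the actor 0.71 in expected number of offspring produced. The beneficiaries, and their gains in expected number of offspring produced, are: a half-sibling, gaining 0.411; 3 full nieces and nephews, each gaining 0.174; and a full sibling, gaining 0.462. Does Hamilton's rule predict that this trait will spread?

Hamilton's rule: the trait is favored when the sum of r·B over every recipient exceeds the actor's cost C.
r to a half-sibling = 0.25 (half-sibs share one parent — one path of length 2: r = (1/2)^2 = 1/4).
r to a full niece or nephew = 1/4 (full aunt/uncle↔niece/nephew: two paths of length 3 through the shared grandparent pair: r = 2·(1/2)^3 = 1/4).
r to a full sibling = 1/2 (full sibs share both parents — two paths of length 2: r = 2·(1/2)^2 = 1/2).
Summing one r·B term per recipient: 1·0.25·0.411 + 3·0.25·0.174 + 1·0.5·0.462 = 0.46425.
0.46425 < 0.71: the indirect benefit is less than the cost.

No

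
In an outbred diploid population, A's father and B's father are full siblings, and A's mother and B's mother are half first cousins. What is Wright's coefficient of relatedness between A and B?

0.140625

Relatedness sums over independent paths through distinct common ancestors.
A and B are related in two ways: first cousins through their fathers (r = 1/8) and half second cousins through their mothers (r = 1/64).
r = 1/8 + 1/64 = 9/64 = 0.140625.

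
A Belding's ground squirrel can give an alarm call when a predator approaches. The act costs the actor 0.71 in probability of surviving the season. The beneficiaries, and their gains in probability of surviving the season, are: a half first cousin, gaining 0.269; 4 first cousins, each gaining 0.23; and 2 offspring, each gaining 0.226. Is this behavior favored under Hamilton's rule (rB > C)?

Hamilton's rule: the trait is favored when the sum of r·B over every recipient exceeds the actor's cost C.
r to a half first cousin = 1/16 (half first cousins share one grandparent — one path of length 4: r = (1/2)^4 = 1/16).
r to a first cousin = 0.125 (first cousins share one grandparent pair — two paths of length 4: r = 2·(1/2)^4 = 1/8).
r to an offspring = 1/2 (one parent–offspring link: r = (1/2)^1 = 1/2).
Summing one r·B term per recipient: 1·0.0625·0.269 + 4·0.125·0.23 + 2·0.5·0.226 = 0.3578125.
0.3578125 < 0.71: the indirect benefit is less than the cost.

No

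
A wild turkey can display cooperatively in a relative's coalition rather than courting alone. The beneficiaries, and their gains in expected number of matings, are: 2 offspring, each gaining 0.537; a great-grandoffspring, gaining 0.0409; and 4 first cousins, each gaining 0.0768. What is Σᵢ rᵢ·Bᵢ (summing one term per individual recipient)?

0.5805125

r to an offspring = 0.5 (one parent–offspring link: r = (1/2)^1 = 1/2).
r to a great-grandoffspring = 0.125 (three parent–offspring links: r = (1/2)^3 = 1/8).
r to a first cousin = 0.125 (first cousins share one grandparent pair — two paths of length 4: r = 2·(1/2)^4 = 1/8).
Summing one r·B term per recipient: 2·0.5·0.537 + 1·0.125·0.0409 + 4·0.125·0.0768 = 0.5805125.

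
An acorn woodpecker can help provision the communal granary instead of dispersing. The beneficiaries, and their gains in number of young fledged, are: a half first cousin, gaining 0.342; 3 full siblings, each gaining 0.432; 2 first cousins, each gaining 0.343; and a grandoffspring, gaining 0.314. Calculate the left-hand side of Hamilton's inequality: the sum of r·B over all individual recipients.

0.833625

r to a half first cousin = 0.0625 (half first cousins share one grandparent — one path of length 4: r = (1/2)^4 = 1/16).
r to a full sibling = 0.5 (full sibs share both parents — two paths of length 2: r = 2·(1/2)^2 = 1/2).
r to a first cousin = 1/8 (first cousins share one grandparent pair — two paths of length 4: r = 2·(1/2)^4 = 1/8).
r to a grandoffspring = 0.25 (two parent–offspring links: r = (1/2)^2 = 1/4).
Summing one r·B term per recipient: 1·0.0625·0.342 + 3·0.5·0.432 + 2·0.125·0.343 + 1·0.25·0.314 = 0.833625.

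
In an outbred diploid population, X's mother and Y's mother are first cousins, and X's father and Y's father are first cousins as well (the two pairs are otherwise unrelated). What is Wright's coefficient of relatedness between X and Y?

0.0625

Independent pedigree routes through distinct common ancestors add.
X and Y are related in two ways: second cousins through their mothers (r = 1/32) and second cousins through their fathers (r = 1/32).
r = 1/32 + 1/32 = 0.0625.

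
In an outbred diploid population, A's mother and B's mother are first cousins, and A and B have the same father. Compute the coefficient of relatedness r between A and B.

With two independent routes of shared ancestry, r is the sum of the two contributions.
A and B are related in two ways: second cousins through their mothers (r = 1/32) and half-sibs through their shared father (r = 1/4).
r = 1/32 + 1/4 = 0.28125.

0.28125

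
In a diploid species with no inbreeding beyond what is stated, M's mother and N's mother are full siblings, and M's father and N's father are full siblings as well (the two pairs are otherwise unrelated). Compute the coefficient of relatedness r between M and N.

0.25

Independent pedigree routes through distinct common ancestors add.
M and N are related in two ways: first cousins through their mothers (r = 1/8) and first cousins through their fathers (r = 1/8) — i.e. double first cousins.
r = 1/8 + 1/8 = 0.25.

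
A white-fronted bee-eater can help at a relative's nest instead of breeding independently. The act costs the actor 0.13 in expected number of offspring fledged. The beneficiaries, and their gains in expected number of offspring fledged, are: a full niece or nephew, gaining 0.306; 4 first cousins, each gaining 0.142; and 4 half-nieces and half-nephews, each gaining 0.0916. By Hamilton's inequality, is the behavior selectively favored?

Yes

Hamilton's rule: the trait is favored when the sum of r·B over every recipient exceeds the actor's cost C.
r to a full niece or nephew = 1/4 (full aunt/uncle↔niece/nephew: two paths of length 3 through the shared grandparent pair: r = 2·(1/2)^3 = 1/4).
r to a first cousin = 0.125 (first cousins share one grandparent pair — two paths of length 4: r = 2·(1/2)^4 = 1/8).
r to a half-niece or half-nephew = 0.125 (half-aunt/uncle↔niece/nephew: one path of length 3: r = (1/2)^3 = 1/8).
Summing one r·B term per recipient: 1·0.25·0.306 + 4·0.125·0.142 + 4·0.125·0.0916 = 0.1933.
0.1933 > 0.13: the indirect benefit exceeds the cost.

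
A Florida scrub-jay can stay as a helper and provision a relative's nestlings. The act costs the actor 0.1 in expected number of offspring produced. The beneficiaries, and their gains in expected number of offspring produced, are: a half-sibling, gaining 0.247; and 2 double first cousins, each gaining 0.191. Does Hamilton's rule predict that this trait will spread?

Hamilton's rule: the trait is favored when the sum of r·B over every recipient exceeds the actor's cost C.
r to a half-sibling = 1/4 (half-sibs share one parent — one path of length 2: r = (1/2)^2 = 1/4).
r to a double first cousin = 1/4 (double first cousins share both grandparent pairs — four paths of length 4: r = 4·(1/2)^4 = 1/4).
Summing one r·B term per recipient: 1·0.25·0.247 + 2·0.25·0.191 = 0.15725.
0.15725 > 0.1: the indirect benefit exceeds the cost.

Yes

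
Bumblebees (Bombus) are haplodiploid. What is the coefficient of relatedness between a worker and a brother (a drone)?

Her haploid brother carries none of their father's genes and a random half of their mother's genome; that half matches the maternal half of her own genome with probability 1/2: r = 1/2 · 1/2 = 1/4.

0.25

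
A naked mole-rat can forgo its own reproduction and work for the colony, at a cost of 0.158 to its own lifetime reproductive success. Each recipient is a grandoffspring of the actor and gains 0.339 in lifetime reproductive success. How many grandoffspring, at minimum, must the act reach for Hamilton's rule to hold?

r to a grandoffspring = 1/4 (two parent–offspring links: r = (1/2)^2 = 1/4).
Hamilton's rule: n·r·B > C  ⇒  n > C/(r·B) = 0.158/(0.25·0.339) = 1.864.
The smallest integer exceeding 1.864 is 2.

2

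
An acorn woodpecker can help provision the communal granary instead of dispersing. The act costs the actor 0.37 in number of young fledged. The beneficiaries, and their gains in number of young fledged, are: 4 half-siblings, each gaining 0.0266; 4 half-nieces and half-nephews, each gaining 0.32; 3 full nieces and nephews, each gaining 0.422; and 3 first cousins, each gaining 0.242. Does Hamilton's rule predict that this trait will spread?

Hamilton's rule: the trait is favored when the sum of r·B over every recipient exceeds the actor's cost C.
r to a half-sibling = 1/4 (half-sibs share one parent — one path of length 2: r = (1/2)^2 = 1/4).
r to a half-niece or half-nephew = 1/8 (half-aunt/uncle↔niece/nephew: one path of length 3: r = (1/2)^3 = 1/8).
r to a full niece or nephew = 1/4 (full aunt/uncle↔niece/nephew: two paths of length 3 through the shared grandparent pair: r = 2·(1/2)^3 = 1/4).
r to a first cousin = 0.125 (first cousins share one grandparent pair — two paths of length 4: r = 2·(1/2)^4 = 1/8).
Summing one r·B term per recipient: 4·0.25·0.0266 + 4·0.125·0.32 + 3·0.25·0.422 + 3·0.125·0.242 = 0.59385.
0.59385 > 0.37: the indirect benefit exceeds the cost.

Yes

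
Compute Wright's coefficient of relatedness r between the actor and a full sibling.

Full sibs share both parents — two paths of length 2: r = 2·(1/2)^2 = 1/2.

0.5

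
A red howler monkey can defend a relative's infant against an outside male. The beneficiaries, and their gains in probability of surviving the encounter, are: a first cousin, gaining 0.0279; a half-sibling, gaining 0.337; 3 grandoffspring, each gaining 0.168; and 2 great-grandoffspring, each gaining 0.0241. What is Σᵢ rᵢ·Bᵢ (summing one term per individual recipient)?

0.2197625

r to a first cousin = 1/8 (first cousins share one grandparent pair — two paths of length 4: r = 2·(1/2)^4 = 1/8).
r to a half-sibling = 0.25 (half-sibs share one parent — one path of length 2: r = (1/2)^2 = 1/4).
r to a grandoffspring = 0.25 (two parent–offspring links: r = (1/2)^2 = 1/4).
r to a great-grandoffspring = 0.125 (three parent–offspring links: r = (1/2)^3 = 1/8).
Summing one r·B term per recipient: 1·0.125·0.0279 + 1·0.25·0.337 + 3·0.25·0.168 + 2·0.125·0.0241 = 0.2197625.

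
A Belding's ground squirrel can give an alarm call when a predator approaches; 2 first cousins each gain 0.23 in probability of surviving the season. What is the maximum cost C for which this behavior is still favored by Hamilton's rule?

0.0575

r to a first cousin = 0.125 (first cousins share one grandparent pair — two paths of length 4: r = 2·(1/2)^4 = 1/8).
Hamilton's rule: n·r·B > C, so the trait is favored while C < n·r·B = 2·0.125·0.23 = 0.0575.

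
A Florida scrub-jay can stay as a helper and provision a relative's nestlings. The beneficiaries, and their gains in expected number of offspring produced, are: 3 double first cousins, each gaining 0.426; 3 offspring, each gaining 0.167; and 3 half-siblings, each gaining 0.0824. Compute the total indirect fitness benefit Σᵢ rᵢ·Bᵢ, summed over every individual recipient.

r to a double first cousin = 1/4 (double first cousins share both grandparent pairs — four paths of length 4: r = 4·(1/2)^4 = 1/4).
r to an offspring = 0.5 (one parent–offspring link: r = (1/2)^1 = 1/2).
r to a half-sibling = 1/4 (half-sibs share one parent — one path of length 2: r = (1/2)^2 = 1/4).
Summing one r·B term per recipient: 3·0.25·0.426 + 3·0.5·0.167 + 3·0.25·0.0824 = 0.6318.

0.6318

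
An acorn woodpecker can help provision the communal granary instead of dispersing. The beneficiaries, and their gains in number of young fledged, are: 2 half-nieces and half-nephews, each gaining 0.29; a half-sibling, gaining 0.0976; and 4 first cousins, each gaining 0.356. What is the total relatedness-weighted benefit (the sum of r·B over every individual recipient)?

0.2749

r to a half-niece or half-nephew = 0.125 (half-aunt/uncle↔niece/nephew: one path of length 3: r = (1/2)^3 = 1/8).
r to a half-sibling = 1/4 (half-sibs share one parent — one path of length 2: r = (1/2)^2 = 1/4).
r to a first cousin = 0.125 (first cousins share one grandparent pair — two paths of length 4: r = 2·(1/2)^4 = 1/8).
Summing one r·B term per recipient: 2·0.125·0.29 + 1·0.25·0.0976 + 4·0.125·0.356 = 0.2749.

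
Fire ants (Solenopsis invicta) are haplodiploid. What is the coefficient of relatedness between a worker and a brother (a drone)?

Her haploid brother carries none of their father's genes and a random half of their mother's genome; that half matches the maternal half of her own genome with probability 1/2: r = 1/2 · 1/2 = 1/4.

0.25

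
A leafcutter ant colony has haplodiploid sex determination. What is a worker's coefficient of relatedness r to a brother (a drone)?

0.25

Her haploid brother carries none of their father's genes and a random half of their mother's genome; that half matches the maternal half of her own genome with probability 1/2: r = 1/2 · 1/2 = 1/4.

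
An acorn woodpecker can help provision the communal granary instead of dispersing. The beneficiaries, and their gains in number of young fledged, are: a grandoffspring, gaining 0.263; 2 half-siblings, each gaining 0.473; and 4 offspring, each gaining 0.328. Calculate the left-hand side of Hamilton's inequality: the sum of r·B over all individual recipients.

r to a grandoffspring = 1/4 (two parent–offspring links: r = (1/2)^2 = 1/4).
r to a half-sibling = 0.25 (half-sibs share one parent — one path of length 2: r = (1/2)^2 = 1/4).
r to an offspring = 0.5 (one parent–offspring link: r = (1/2)^1 = 1/2).
Summing one r·B term per recipient: 1·0.25·0.263 + 2·0.25·0.473 + 4·0.5·0.328 = 0.95825.

0.95825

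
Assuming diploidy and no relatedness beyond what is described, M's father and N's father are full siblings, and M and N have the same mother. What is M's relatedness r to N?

Independent pedigree routes through distinct common ancestors add.
M and N are related in two ways: first cousins through their fathers (r = 1/8) and half-sibs through their shared mother (r = 1/4).
r = 1/8 + 1/4 = 3/8 = 0.375.

0.375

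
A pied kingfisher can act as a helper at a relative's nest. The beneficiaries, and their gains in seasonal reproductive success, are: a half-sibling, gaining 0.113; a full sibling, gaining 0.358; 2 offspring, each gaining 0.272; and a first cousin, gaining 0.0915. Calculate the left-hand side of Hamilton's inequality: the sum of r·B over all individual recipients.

0.4906875

r to a half-sibling = 1/4 (half-sibs share one parent — one path of length 2: r = (1/2)^2 = 1/4).
r to a full sibling = 0.5 (full sibs share both parents — two paths of length 2: r = 2·(1/2)^2 = 1/2).
r to an offspring = 1/2 (one parent–offspring link: r = (1/2)^1 = 1/2).
r to a first cousin = 1/8 (first cousins share one grandparent pair — two paths of length 4: r = 2·(1/2)^4 = 1/8).
Summing one r·B term per recipient: 1·0.25·0.113 + 1·0.5·0.358 + 2·0.5·0.272 + 1·0.125·0.0915 = 0.4906875.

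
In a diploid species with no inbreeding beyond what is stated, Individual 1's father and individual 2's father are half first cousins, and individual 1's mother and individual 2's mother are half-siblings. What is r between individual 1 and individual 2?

With two independent routes of shared ancestry, r is the sum of the two contributions.
Individual 1 and individual 2 are related in two ways: half second cousins through their fathers (r = 1/64) and half first cousins through their mothers (r = 1/16).
r = 1/64 + 1/16 = 5/64 = 0.078125.

0.078125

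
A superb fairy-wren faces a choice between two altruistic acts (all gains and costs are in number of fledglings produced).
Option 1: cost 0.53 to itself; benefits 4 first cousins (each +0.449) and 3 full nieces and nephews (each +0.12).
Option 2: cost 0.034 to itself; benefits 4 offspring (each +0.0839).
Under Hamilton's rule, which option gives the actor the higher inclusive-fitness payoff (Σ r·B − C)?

Option 1: r to a first cousin = 0.125.
Option 1: r to a full niece or nephew = 0.25.
Option 1: Σ r·B − C = (4·0.125·0.449 + 3·0.25·0.12) − 0.53 = -0.2155.
Option 2: r to an offspring = 0.5.
Option 2: Σ r·B − C = (4·0.5·0.0839) − 0.034 = 0.1338.
Option 2 has the higher net inclusive-fitness payoff.

Option 2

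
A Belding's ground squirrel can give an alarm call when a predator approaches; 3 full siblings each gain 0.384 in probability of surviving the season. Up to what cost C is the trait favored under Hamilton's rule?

0.576

r to a full sibling = 0.5 (full sibs share both parents — two paths of length 2: r = 2·(1/2)^2 = 1/2).
Hamilton's rule: n·r·B > C, so the trait is favored while C < n·r·B = 3·0.5·0.384 = 0.576.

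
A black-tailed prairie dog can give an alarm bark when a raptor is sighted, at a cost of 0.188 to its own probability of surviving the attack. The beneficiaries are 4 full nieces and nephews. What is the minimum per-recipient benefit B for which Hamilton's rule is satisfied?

r to a full niece or nephew = 1/4 (full aunt/uncle↔niece/nephew: two paths of length 3 through the shared grandparent pair: r = 2·(1/2)^3 = 1/4).
Hamilton's rule with n recipients of equal r: n·r·B > C, so B > C/(n·r) = 0.188/(4·0.25) = 0.188.

0.188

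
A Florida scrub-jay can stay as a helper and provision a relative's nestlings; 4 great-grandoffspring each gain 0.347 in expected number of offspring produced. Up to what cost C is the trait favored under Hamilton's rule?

r to a great-grandoffspring = 0.125 (three parent–offspring links: r = (1/2)^3 = 1/8).
Hamilton's rule: n·r·B > C, so the trait is favored while C < n·r·B = 4·0.125·0.347 = 0.1735.

0.1735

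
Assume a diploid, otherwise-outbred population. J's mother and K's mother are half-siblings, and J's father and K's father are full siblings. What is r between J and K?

Independent pedigree routes through distinct common ancestors add.
J and K are related in two ways: half first cousins through their mothers (r = 1/16) and first cousins through their fathers (r = 1/8).
r = 1/16 + 1/8 = 0.1875.

0.1875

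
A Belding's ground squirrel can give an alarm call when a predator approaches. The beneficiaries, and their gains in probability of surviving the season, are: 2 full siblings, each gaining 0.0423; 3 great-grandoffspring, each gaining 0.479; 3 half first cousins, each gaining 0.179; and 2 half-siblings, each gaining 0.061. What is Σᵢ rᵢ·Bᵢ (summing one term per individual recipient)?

r to a full sibling = 0.5 (full sibs share both parents — two paths of length 2: r = 2·(1/2)^2 = 1/2).
r to a great-grandoffspring = 0.125 (three parent–offspring links: r = (1/2)^3 = 1/8).
r to a half first cousin = 1/16 (half first cousins share one grandparent — one path of length 4: r = (1/2)^4 = 1/16).
r to a half-sibling = 1/4 (half-sibs share one parent — one path of length 2: r = (1/2)^2 = 1/4).
Summing one r·B term per recipient: 2·0.5·0.0423 + 3·0.125·0.479 + 3·0.0625·0.179 + 2·0.25·0.061 = 0.2859875.

0.2859875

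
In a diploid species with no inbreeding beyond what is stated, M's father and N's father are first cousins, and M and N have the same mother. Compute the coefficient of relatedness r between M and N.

0.28125

Wright's path rule: contributions from independent ancestry routes add.
M and N are related in two ways: second cousins through their fathers (r = 1/32) and half-sibs through their shared mother (r = 1/4).
r = 1/32 + 1/4 = 9/32 = 0.28125.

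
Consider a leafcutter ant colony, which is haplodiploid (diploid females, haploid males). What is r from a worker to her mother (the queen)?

One meiotic link between diploid queen and diploid daughter: r = 1/2.

0.5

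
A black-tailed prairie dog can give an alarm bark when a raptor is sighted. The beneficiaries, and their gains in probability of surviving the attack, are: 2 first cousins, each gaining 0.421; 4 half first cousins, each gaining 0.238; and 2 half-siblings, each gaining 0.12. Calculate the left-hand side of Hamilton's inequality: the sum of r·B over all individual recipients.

0.22475

r to a first cousin = 0.125 (first cousins share one grandparent pair — two paths of length 4: r = 2·(1/2)^4 = 1/8).
r to a half first cousin = 0.0625 (half first cousins share one grandparent — one path of length 4: r = (1/2)^4 = 1/16).
r to a half-sibling = 1/4 (half-sibs share one parent — one path of length 2: r = (1/2)^2 = 1/4).
Summing one r·B term per recipient: 2·0.125·0.421 + 4·0.0625·0.238 + 2·0.25·0.12 = 0.22475.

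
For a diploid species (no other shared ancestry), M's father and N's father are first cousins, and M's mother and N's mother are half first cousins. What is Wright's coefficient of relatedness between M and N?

0.046875

Relatedness sums over independent paths through distinct common ancestors.
M and N are related in two ways: second cousins through their fathers (r = 1/32) and half second cousins through their mothers (r = 1/64).
r = 1/32 + 1/64 = 3/64 = 0.046875.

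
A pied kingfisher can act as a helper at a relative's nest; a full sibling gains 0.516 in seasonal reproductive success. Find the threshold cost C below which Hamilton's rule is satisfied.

0.258

r to a full sibling = 1/2 (full sibs share both parents — two paths of length 2: r = 2·(1/2)^2 = 1/2).
Hamilton's rule: n·r·B > C, so the trait is favored while C < n·r·B = 1·0.5·0.516 = 0.258.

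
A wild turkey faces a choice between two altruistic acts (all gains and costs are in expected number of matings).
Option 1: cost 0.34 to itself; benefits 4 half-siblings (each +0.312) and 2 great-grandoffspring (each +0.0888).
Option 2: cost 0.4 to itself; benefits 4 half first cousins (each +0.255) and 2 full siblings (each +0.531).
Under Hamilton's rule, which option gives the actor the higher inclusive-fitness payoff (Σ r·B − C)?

Option 1: r to a half-sibling = 0.25.
Option 1: r to a great-grandoffspring = 0.125.
Option 1: Σ r·B − C = (4·0.25·0.312 + 2·0.125·0.0888) − 0.34 = -0.0058.
Option 2: r to a half first cousin = 0.0625.
Option 2: r to a full sibling = 0.5.
Option 2: Σ r·B − C = (4·0.0625·0.255 + 2·0.5·0.531) − 0.4 = 0.19475.
Option 2 has the higher net inclusive-fitness payoff.

Option 2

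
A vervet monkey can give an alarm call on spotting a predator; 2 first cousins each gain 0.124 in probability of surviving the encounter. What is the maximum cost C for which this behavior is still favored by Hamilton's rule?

0.031

r to a first cousin = 1/8 (first cousins share one grandparent pair — two paths of length 4: r = 2·(1/2)^4 = 1/8).
Hamilton's rule: n·r·B > C, so the trait is favored while C < n·r·B = 2·0.125·0.124 = 0.031.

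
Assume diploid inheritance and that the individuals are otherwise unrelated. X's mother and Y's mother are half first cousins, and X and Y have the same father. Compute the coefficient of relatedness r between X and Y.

Independent pedigree routes through distinct common ancestors add.
X and Y are related in two ways: half second cousins through their mothers (r = 1/64) and half-sibs through their shared father (r = 1/4).
r = 1/64 + 1/4 = 17/64 = 0.265625.

0.265625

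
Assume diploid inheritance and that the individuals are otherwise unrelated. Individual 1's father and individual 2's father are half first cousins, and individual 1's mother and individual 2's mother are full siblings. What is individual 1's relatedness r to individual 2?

0.140625

Relatedness sums over independent paths through distinct common ancestors.
Individual 1 and individual 2 are related in two ways: half second cousins through their fathers (r = 1/64) and first cousins through their mothers (r = 1/8).
r = 1/64 + 1/8 = 9/64 = 0.140625.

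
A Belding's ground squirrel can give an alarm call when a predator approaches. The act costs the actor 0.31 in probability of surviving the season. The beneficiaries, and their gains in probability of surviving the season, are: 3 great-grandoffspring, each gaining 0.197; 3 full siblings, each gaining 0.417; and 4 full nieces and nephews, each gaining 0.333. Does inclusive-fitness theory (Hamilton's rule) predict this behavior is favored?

Yes

Hamilton's rule: the trait is favored when the sum of r·B over every recipient exceeds the actor's cost C.
r to a great-grandoffspring = 1/8 (three parent–offspring links: r = (1/2)^3 = 1/8).
r to a full sibling = 0.5 (full sibs share both parents — two paths of length 2: r = 2·(1/2)^2 = 1/2).
r to a full niece or nephew = 1/4 (full aunt/uncle↔niece/nephew: two paths of length 3 through the shared grandparent pair: r = 2·(1/2)^3 = 1/4).
Summing one r·B term per recipient: 3·0.125·0.197 + 3·0.5·0.417 + 4·0.25·0.333 = 1.032375.
1.032375 > 0.31: the indirect benefit exceeds the cost.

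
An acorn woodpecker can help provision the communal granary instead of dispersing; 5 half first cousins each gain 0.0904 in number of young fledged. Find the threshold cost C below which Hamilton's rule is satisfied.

r to a half first cousin = 0.0625 (half first cousins share one grandparent — one path of length 4: r = (1/2)^4 = 1/16).
Hamilton's rule: n·r·B > C, so the trait is favored while C < n·r·B = 5·0.0625·0.0904 = 0.02825.

0.02825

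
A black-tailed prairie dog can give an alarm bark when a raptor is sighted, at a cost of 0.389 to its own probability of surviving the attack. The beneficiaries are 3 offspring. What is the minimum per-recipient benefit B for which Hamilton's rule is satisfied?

0.2593

r to an offspring = 0.5 (one parent–offspring link: r = (1/2)^1 = 1/2).
Hamilton's rule with n recipients of equal r: n·r·B > C, so B > C/(n·r) = 0.389/(3·0.5) = 0.2593.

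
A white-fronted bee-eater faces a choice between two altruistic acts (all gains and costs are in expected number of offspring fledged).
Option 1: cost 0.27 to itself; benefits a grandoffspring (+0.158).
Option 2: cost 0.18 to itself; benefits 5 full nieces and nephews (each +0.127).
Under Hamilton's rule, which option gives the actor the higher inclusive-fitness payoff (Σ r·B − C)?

Option 1: r to a grandoffspring = 0.25.
Option 1: Σ r·B − C = (1·0.25·0.158) − 0.27 = -0.2305.
Option 2: r to a full niece or nephew = 0.25.
Option 2: Σ r·B − C = (5·0.25·0.127) − 0.18 = -0.02125.
Option 2 has the higher net inclusive-fitness payoff.

Option 2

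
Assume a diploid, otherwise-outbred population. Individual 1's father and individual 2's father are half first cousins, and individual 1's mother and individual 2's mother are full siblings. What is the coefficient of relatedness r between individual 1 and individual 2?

0.140625

Relatedness sums over independent paths through distinct common ancestors.
Individual 1 and individual 2 are related in two ways: half second cousins through their fathers (r = 1/64) and first cousins through their mothers (r = 1/8).
r = 1/64 + 1/8 = 9/64 = 0.140625.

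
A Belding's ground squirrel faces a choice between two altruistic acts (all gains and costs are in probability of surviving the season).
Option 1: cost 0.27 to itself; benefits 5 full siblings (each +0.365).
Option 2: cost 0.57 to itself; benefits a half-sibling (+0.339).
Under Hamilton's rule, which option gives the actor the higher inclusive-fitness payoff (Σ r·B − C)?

Option 1

Option 1: r to a full sibling = 0.5.
Option 1: Σ r·B − C = (5·0.5·0.365) − 0.27 = 0.6425.
Option 2: r to a half-sibling = 0.25.
Option 2: Σ r·B − C = (1·0.25·0.339) − 0.57 = -0.48525.
Option 1 has the higher net inclusive-fitness payoff.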